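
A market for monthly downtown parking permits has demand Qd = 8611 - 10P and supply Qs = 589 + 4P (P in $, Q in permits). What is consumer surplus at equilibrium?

Equating demand and supply, 8611 - 10P = 589 + 4P gives 14P = 8022, so P* = 573.
Plugging P* into demand: Q* = 8611 - 10(573) = 2881.
Demand choke price (Qd = 0): P = 8611/10 = 861.1. Consumer surplus = ½ × (861.1 - 573) × 2881 = 415008.05.

Consumer surplus = 415008.05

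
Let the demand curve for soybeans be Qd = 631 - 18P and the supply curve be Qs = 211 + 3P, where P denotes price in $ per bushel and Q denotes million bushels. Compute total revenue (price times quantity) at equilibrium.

Total revenue = 5420

Set Qd = Qs: 631 - 18P = 211 + 3P, so 420 = 21P and P* = 20.
Plugging P* into demand: Q* = 631 - 18(20) = 271.
Total revenue = P* × Q* = 20 × 271 = 5420.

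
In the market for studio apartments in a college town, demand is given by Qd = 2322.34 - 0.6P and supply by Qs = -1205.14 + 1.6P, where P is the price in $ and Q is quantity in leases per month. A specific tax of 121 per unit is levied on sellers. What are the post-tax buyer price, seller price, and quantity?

With a tax of 121 on sellers, they supply based on the net price P_s = P_b - 121, so Qs = -1398.74 + 1.6P_b.
Market clearing requires 2322.34 - 0.6P_b = -1398.74 + 1.6P_b; hence 3721.08 = 2.2P_b and P_b = 1691.4.
So P_s = 1570.4 and the quantity traded is Q = 2322.34 - 0.6(1691.4) = 1307.5.

P_b = 1691.4, P_s = 1570.4, Q = 1307.5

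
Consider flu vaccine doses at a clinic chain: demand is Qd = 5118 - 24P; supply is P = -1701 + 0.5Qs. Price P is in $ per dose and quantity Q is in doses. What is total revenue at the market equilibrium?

Total revenue = 233244

Rewriting in direct form: Qs = 3402 + 2P.
The market clears where 5118 - 24P = 3402 + 2P. Rearranging, 26P = 1716, hence P* = 66.
Plugging P* into demand: Q* = 5118 - 24(66) = 3534.
Total revenue = P* × Q* = 66 × 3534 = 233244.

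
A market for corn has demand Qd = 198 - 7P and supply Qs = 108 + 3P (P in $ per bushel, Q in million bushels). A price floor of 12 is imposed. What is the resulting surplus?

Surplus = 30

With P fixed at 12, quantity demanded is 114 and quantity supplied is 144.
Surplus = Qs - Qd = 144 - 114 = 30.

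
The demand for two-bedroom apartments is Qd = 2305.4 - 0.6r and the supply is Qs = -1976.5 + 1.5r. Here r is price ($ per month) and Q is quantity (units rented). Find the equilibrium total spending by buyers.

Total spending by buyers = 2206198

Equating demand and supply, 2305.4 - 0.6r = -1976.5 + 1.5r gives 2.1r = 4281.9, so r* = 2039.
Plugging r* into demand: Q* = 2305.4 - 0.6(2039) = 1082.
Total spending by buyers = r* × Q* = 2039 × 1082 = 2206198.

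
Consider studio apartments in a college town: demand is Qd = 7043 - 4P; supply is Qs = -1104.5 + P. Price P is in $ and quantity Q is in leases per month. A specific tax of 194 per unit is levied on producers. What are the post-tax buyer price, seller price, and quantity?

P_b = 1668.3, P_s = 1474.3, Q = 369.8

Producers keep P_s = P_b - 194 per unit, so supply in terms of the buyer price is Qs = -1298.5 + P_b.
Equate demand and the shifted supply: 7043 - 4P_b = -1298.5 + P_b, giving 5P_b = 8341.5, so P_b = 1668.3.
Then P_s = 1668.3 - 194 = 1474.3 and Q = 7043 - 4(1668.3) = 369.8.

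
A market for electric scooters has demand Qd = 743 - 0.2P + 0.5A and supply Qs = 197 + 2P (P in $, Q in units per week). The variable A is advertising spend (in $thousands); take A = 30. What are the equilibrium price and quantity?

With A = 30, demand is Qd = 758 - 0.2P.
The market clears where 758 - 0.2P = 197 + 2P. Rearranging, 2.2P = 561, hence P* = 255.
Then Q* = 758 - 0.2(255) = 707.

P* = 255, Q* = 707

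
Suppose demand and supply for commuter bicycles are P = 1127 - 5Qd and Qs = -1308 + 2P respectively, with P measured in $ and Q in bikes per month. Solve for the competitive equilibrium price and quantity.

Inverting to quantity form: Qd = 225.4 - 0.2P.
Equating demand and supply, 225.4 - 0.2P = -1308 + 2P gives 2.2P = 1533.4, so P* = 697.
Plugging P* into demand: Q* = 225.4 - 0.2(697) = 86.

P* = 697, Q* = 86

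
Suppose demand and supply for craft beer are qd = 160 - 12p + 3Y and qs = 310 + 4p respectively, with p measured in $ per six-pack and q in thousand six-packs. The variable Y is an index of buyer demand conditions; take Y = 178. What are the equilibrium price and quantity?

p* = 24, q* = 406

With Y = 178, demand is qd = 694 - 12p.
At equilibrium qd = qs, so 694 - 12p = 310 + 4p; collecting terms, 384 = 16p and p* = 24.
Plugging p* into demand: q* = 694 - 12(24) = 406.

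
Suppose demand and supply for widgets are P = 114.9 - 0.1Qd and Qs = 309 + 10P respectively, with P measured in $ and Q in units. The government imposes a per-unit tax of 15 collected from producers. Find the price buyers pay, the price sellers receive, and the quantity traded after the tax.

Rewriting in direct form: Qd = 1149 - 10P.
The tax drives a wedge P_b - P_s = 15. Substituting P_s = P_b - 15 into supply: Qs = 159 + 10P_b.
Market clearing requires 1149 - 10P_b = 159 + 10P_b; hence 990 = 20P_b and P_b = 49.5.
So P_s = 34.5 and the quantity traded is Q = 1149 - 10(49.5) = 654.

P_b = 49.5, P_s = 34.5, Q = 654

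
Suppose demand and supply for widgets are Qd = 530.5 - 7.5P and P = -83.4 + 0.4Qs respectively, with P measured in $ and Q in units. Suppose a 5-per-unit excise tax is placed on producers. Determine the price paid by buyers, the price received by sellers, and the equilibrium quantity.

P_b = 33.45, P_s = 28.45, Q = 279.625

In direct form, Qs = 208.5 + 2.5P.
The tax drives a wedge P_b - P_s = 5. Substituting P_s = P_b - 5 into supply: Qs = 196 + 2.5P_b.
Market clearing requires 530.5 - 7.5P_b = 196 + 2.5P_b; hence 334.5 = 10P_b and P_b = 33.45.
Then P_s = 33.45 - 5 = 28.45 and Q = 530.5 - 7.5(33.45) = 279.625.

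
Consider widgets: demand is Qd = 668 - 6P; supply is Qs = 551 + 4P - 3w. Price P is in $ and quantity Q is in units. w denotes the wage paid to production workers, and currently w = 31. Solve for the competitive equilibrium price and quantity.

With w = 31, supply is Qs = 458 + 4P.
Set Qd = Qs: 668 - 6P = 458 + 4P, so 210 = 10P and P* = 21.
From the demand curve, Q* = 668 - 6(21) = 542.

P* = 21, Q* = 542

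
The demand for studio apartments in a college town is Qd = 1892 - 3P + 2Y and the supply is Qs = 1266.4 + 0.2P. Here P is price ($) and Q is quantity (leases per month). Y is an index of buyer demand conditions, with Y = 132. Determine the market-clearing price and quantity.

P* = 278, Q* = 1322

With Y = 132, demand is Qd = 2156 - 3P.
At equilibrium Qd = Qs, so 2156 - 3P = 1266.4 + 0.2P; collecting terms, 889.6 = 3.2P and P* = 278.
Plugging P* into demand: Q* = 2156 - 3(278) = 1322.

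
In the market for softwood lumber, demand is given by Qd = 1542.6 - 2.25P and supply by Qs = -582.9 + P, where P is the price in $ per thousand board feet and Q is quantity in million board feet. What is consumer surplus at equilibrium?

Consumer surplus = 1123.38

Equating demand and supply, 1542.6 - 2.25P = -582.9 + P gives 3.25P = 2125.5, so P* = 654.
Plugging P* into demand: Q* = 1542.6 - 2.25(654) = 71.1.
Demand choke price (Qd = 0): P = 1542.6/2.25 = 685.6. Consumer surplus = ½ × (685.6 - 654) × 71.1 = 1123.38.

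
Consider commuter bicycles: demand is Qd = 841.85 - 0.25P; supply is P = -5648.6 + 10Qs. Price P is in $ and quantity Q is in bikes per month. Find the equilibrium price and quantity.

Solving each curve for Q: Qs = 564.86 + 0.1P.
Equating demand and supply, 841.85 - 0.25P = 564.86 + 0.1P gives 0.35P = 276.99, so P* = 791.4.
Plugging P* into demand: Q* = 841.85 - 0.25(791.4) = 644.

P* = 791.4, Q* = 644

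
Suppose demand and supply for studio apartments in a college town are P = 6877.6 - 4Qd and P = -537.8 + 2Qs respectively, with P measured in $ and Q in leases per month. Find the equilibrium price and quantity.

Inverting to quantity form: Qd = 1719.4 - 0.25P and Qs = 268.9 + 0.5P.
Equating demand and supply, 1719.4 - 0.25P = 268.9 + 0.5P gives 0.75P = 1450.5, so P* = 1934.
Substitute back: Q* = 1719.4 - 0.25(1934) = 1235.9.

P* = 1934, Q* = 1235.9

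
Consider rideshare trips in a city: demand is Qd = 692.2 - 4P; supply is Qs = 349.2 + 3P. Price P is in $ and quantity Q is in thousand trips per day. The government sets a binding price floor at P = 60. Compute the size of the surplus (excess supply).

Surplus = 77

Evaluating both curves at the floor price 60 gives Qd = 452.2, Qs = 529.2.
Surplus = Qs - Qd = 529.2 - 452.2 = 77.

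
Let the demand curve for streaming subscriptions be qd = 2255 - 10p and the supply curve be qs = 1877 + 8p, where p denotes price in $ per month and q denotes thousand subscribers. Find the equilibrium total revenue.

The market clears where 2255 - 10p = 1877 + 8p. Rearranging, 18p = 378, hence p* = 21.
From the demand curve, q* = 2255 - 10(21) = 2045.
Total revenue = p* × q* = 21 × 2045 = 42945.

Total revenue = 42945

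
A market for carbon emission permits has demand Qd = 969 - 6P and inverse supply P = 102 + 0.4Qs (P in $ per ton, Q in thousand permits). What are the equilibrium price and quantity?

P* = 144, Q* = 105

Inverting to quantity form: Qs = -255 + 2.5P.
Equating demand and supply, 969 - 6P = -255 + 2.5P gives 8.5P = 1224, so P* = 144.
From the demand curve, Q* = 969 - 6(144) = 105.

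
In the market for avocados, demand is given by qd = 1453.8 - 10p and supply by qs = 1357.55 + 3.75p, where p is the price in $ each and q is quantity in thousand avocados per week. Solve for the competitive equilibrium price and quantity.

The market clears where 1453.8 - 10p = 1357.55 + 3.75p. Rearranging, 13.75p = 96.25, hence p* = 7.
Plugging p* into demand: q* = 1453.8 - 10(7) = 1383.8.

p* = 7, q* = 1383.8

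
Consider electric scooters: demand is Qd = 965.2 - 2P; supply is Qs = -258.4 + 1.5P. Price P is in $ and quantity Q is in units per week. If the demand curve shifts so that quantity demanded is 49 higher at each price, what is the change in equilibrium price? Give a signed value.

ΔP = 14

At equilibrium Qd = Qs, so 965.2 - 2P = -258.4 + 1.5P; collecting terms, 1223.6 = 3.5P and P* = 349.6.
Plugging P* into demand: Q* = 965.2 - 2(349.6) = 266.
After the shift, demand is Qd = 1014.2 - 2P.
Re-solving, 3.5P = 1272.6 gives P = 363.6 and Q = 287.
ΔP = 363.6 - 349.6 = 14.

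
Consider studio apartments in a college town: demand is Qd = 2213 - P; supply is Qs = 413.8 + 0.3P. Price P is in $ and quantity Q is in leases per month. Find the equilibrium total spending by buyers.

Total spending by buyers = 1147336

The market clears where 2213 - P = 413.8 + 0.3P. Rearranging, 1.3P = 1799.2, hence P* = 1384.
From the demand curve, Q* = 2213 - 1384 = 829.
Total spending by buyers = P* × Q* = 1384 × 829 = 1147336.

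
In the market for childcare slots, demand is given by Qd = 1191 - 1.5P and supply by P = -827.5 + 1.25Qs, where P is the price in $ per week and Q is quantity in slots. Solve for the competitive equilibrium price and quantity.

Solving each curve for Q: Qs = 662 + 0.8P.
Set Qd = Qs: 1191 - 1.5P = 662 + 0.8P, so 529 = 2.3P and P* = 230.
Then Q* = 1191 - 1.5(230) = 846.

P* = 230, Q* = 846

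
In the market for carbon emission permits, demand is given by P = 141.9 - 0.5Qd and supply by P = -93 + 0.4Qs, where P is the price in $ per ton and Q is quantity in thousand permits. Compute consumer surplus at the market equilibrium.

Solving each curve for Q: Qd = 283.8 - 2P and Qs = 232.5 + 2.5P.
The market clears where 283.8 - 2P = 232.5 + 2.5P. Rearranging, 4.5P = 51.3, hence P* = 11.4.
Then Q* = 283.8 - 2(11.4) = 261.
Demand choke price (Qd = 0): P = 283.8/2 = 141.9. Consumer surplus = ½ × (141.9 - 11.4) × 261 = 17030.25.

Consumer surplus = 17030.25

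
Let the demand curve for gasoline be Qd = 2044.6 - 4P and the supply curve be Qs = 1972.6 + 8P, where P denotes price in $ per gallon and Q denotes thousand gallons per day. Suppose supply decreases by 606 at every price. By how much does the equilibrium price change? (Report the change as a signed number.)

Equating demand and supply, 2044.6 - 4P = 1972.6 + 8P gives 12P = 72, so P* = 6.
Then Q* = 2044.6 - 4(6) = 2020.6.
After the shift, supply is Qs = 1366.6 + 8P.
Re-solving, 12P = 678 gives P = 56.5 and Q = 1818.6.
ΔP = 56.5 - 6 = 50.5.

ΔP = 50.5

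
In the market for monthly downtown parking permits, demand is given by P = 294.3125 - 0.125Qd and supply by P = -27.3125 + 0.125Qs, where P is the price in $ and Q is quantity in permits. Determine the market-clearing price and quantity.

Rewriting in direct form: Qd = 2354.5 - 8P and Qs = 218.5 + 8P.
Equating demand and supply, 2354.5 - 8P = 218.5 + 8P gives 16P = 2136, so P* = 133.5.
Plugging P* into demand: Q* = 2354.5 - 8(133.5) = 1286.5.

P* = 133.5, Q* = 1286.5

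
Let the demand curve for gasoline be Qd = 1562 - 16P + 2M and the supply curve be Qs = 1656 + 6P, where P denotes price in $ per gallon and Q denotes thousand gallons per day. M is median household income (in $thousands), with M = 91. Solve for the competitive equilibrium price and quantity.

P* = 4, Q* = 1680

With M = 91, demand is Qd = 1744 - 16P.
At equilibrium Qd = Qs, so 1744 - 16P = 1656 + 6P; collecting terms, 88 = 22P and P* = 4.
Then Q* = 1744 - 16(4) = 1680.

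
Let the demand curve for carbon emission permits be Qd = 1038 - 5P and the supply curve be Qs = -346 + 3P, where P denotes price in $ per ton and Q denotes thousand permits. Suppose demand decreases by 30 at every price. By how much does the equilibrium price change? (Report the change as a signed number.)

ΔP = -3.75

Equating demand and supply, 1038 - 5P = -346 + 3P gives 8P = 1384, so P* = 173.
From the demand curve, Q* = 1038 - 5(173) = 173.
After the shift, demand is Qd = 1008 - 5P.
Re-solving, 8P = 1354 gives P = 169.25 and Q = 161.75.
ΔP = 169.25 - 173 = -3.75.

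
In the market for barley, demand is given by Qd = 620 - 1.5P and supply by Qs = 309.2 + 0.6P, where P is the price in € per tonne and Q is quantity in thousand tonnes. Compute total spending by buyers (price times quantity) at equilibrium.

Total spending by buyers = 58904

Equating demand and supply, 620 - 1.5P = 309.2 + 0.6P gives 2.1P = 310.8, so P* = 148.
Plugging P* into demand: Q* = 620 - 1.5(148) = 398.
Total spending by buyers = P* × Q* = 148 × 398 = 58904.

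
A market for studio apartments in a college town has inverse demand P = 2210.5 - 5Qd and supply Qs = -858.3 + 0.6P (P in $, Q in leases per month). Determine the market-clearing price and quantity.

In direct form, Qd = 442.1 - 0.2P.
The market clears where 442.1 - 0.2P = -858.3 + 0.6P. Rearranging, 0.8P = 1300.4, hence P* = 1625.5.
Plugging P* into demand: Q* = 442.1 - 0.2(1625.5) = 117.

P* = 1625.5, Q* = 117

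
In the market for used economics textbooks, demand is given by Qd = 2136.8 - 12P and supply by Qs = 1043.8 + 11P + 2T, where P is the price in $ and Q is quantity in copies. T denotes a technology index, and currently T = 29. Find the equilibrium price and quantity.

P* = 45, Q* = 1596.8

With T = 29, supply is Qs = 1101.8 + 11P.
Equating demand and supply, 2136.8 - 12P = 1101.8 + 11P gives 23P = 1035, so P* = 45.
From the demand curve, Q* = 2136.8 - 12(45) = 1596.8.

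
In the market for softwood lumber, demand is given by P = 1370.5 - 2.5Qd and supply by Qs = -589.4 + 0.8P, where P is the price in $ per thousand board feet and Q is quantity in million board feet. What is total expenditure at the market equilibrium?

Solving each curve for Q: Qd = 548.2 - 0.4P.
Equating demand and supply, 548.2 - 0.4P = -589.4 + 0.8P gives 1.2P = 1137.6, so P* = 948.
Plugging P* into demand: Q* = 548.2 - 0.4(948) = 169.
Total expenditure = P* × Q* = 948 × 169 = 160212.

Total expenditure = 160212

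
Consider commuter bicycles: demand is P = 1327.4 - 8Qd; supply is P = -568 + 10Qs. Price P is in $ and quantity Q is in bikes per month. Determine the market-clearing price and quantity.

P* = 485, Q* = 105.3

Solving each curve for Q: Qd = 165.925 - 0.125P and Qs = 56.8 + 0.1P.
The market clears where 165.925 - 0.125P = 56.8 + 0.1P. Rearranging, 0.225P = 109.125, hence P* = 485.
Then Q* = 165.925 - 0.125(485) = 105.3.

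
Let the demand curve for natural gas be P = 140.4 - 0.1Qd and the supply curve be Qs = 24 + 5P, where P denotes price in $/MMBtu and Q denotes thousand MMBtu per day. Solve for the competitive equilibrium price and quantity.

In direct form, Qd = 1404 - 10P.
At equilibrium Qd = Qs, so 1404 - 10P = 24 + 5P; collecting terms, 1380 = 15P and P* = 92.
Plugging P* into demand: Q* = 1404 - 10(92) = 484.

P* = 92, Q* = 484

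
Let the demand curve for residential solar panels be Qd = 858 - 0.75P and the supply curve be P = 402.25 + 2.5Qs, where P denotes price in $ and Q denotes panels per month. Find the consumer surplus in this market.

Solving each curve for Q: Qs = -160.9 + 0.4P.
Set Qd = Qs: 858 - 0.75P = -160.9 + 0.4P, so 1018.9 = 1.15P and P* = 886.
Then Q* = 858 - 0.75(886) = 193.5.
Demand choke price (Qd = 0): P = 858/0.75 = 1144. Consumer surplus = ½ × (1144 - 886) × 193.5 = 24961.5.

Consumer surplus = 24961.5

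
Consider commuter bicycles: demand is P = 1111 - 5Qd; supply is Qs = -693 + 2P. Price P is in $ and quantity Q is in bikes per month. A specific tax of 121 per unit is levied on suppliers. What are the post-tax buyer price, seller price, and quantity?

P_b = 526, P_s = 405, Q = 117

Solving each curve for Q: Qd = 222.2 - 0.2P.
Suppliers keep P_s = P_b - 121 per unit, so supply in terms of the buyer price is Qs = -935 + 2P_b.
Market clearing requires 222.2 - 0.2P_b = -935 + 2P_b; hence 1157.2 = 2.2P_b and P_b = 526.
Then P_s = 526 - 121 = 405 and Q = 222.2 - 0.2(526) = 117.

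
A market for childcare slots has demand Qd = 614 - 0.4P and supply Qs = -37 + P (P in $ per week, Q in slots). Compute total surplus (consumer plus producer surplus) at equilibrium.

Total surplus = 320572

Set Qd = Qs: 614 - 0.4P = -37 + P, so 651 = 1.4P and P* = 465.
Then Q* = 614 - 0.4(465) = 428.
Demand choke price = 1535; supply choke price = 37. CS = ½(1535 - 465)(428) = 228980; PS = ½(465 - 37)(428) = 91592. Total surplus = 320572.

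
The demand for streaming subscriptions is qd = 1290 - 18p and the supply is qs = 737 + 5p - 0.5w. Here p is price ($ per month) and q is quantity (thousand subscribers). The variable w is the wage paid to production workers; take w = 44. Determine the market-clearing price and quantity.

With w = 44, supply is qs = 715 + 5p.
The market clears where 1290 - 18p = 715 + 5p. Rearranging, 23p = 575, hence p* = 25.
Substitute back: q* = 1290 - 18(25) = 840.

p* = 25, q* = 840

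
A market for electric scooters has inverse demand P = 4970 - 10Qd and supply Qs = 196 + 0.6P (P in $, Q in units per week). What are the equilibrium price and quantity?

P* = 430, Q* = 454

In direct form, Qd = 497 - 0.1P.
Set Qd = Qs: 497 - 0.1P = 196 + 0.6P, so 301 = 0.7P and P* = 430.
Substitute back: Q* = 497 - 0.1(430) = 454.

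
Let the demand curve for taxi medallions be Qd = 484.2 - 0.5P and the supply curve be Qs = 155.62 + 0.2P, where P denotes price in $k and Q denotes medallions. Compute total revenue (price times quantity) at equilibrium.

Total revenue = 117115.3

The market clears where 484.2 - 0.5P = 155.62 + 0.2P. Rearranging, 0.7P = 328.58, hence P* = 469.4.
Plugging P* into demand: Q* = 484.2 - 0.5(469.4) = 249.5.
Total revenue = P* × Q* = 469.4 × 249.5 = 117115.3.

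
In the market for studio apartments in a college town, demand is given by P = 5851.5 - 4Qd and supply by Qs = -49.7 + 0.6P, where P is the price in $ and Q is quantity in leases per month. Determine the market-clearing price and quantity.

Solving each curve for Q: Qd = 1462.875 - 0.25P.
At equilibrium Qd = Qs, so 1462.875 - 0.25P = -49.7 + 0.6P; collecting terms, 1512.575 = 0.85P and P* = 1779.5.
Plugging P* into demand: Q* = 1462.875 - 0.25(1779.5) = 1018.

P* = 1779.5, Q* = 1018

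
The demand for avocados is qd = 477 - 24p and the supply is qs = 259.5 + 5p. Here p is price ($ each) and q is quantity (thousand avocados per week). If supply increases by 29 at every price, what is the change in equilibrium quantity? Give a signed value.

Δq = 24

The market clears where 477 - 24p = 259.5 + 5p. Rearranging, 29p = 217.5, hence p* = 7.5.
Substitute back: q* = 477 - 24(7.5) = 297.
After the shift, supply is qs = 288.5 + 5p.
New equilibrium: 188.5 = 29p, so p = 6.5 and q = 321.
Δq = 321 - 297 = 24.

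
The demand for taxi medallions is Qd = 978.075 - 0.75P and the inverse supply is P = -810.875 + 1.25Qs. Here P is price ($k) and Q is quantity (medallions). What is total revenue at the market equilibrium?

Total revenue = 173973.75

Rewriting in direct form: Qs = 648.7 + 0.8P.
The market clears where 978.075 - 0.75P = 648.7 + 0.8P. Rearranging, 1.55P = 329.375, hence P* = 212.5.
Plugging P* into demand: Q* = 978.075 - 0.75(212.5) = 818.7.
Total revenue = P* × Q* = 212.5 × 818.7 = 173973.75.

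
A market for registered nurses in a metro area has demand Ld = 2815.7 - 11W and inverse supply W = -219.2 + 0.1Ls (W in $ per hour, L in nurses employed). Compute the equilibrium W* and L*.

W* = 29.7, L* = 2489

Inverting to quantity form: Ls = 2192 + 10W.
The market clears where 2815.7 - 11W = 2192 + 10W. Rearranging, 21W = 623.7, hence W* = 29.7.
Substitute back: L* = 2815.7 - 11(29.7) = 2489.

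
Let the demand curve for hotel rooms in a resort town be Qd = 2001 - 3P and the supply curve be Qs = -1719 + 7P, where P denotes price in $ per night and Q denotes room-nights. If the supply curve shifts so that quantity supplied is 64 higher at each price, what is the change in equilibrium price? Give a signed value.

ΔP = -6.4

Set Qd = Qs: 2001 - 3P = -1719 + 7P, so 3720 = 10P and P* = 372.
Then Q* = 2001 - 3(372) = 885.
After the shift, supply is Qs = -1655 + 7P.
The new intersection has 3656 = 10P, i.e. P = 365.6, Q = 904.2.
ΔP = 365.6 - 372 = -6.4.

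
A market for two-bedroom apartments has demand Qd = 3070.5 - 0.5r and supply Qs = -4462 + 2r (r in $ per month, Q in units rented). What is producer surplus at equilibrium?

At equilibrium Qd = Qs, so 3070.5 - 0.5r = -4462 + 2r; collecting terms, 7532.5 = 2.5r and r* = 3013.
Then Q* = 3070.5 - 0.5(3013) = 1564.
Supply choke price (Qs = 0): r = 2231. Producer surplus = ½ × (3013 - 2231) × 1564 = 611524.

Producer surplus = 611524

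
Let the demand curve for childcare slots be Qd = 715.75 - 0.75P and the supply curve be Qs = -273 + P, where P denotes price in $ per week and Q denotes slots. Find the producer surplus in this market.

Set Qd = Qs: 715.75 - 0.75P = -273 + P, so 988.75 = 1.75P and P* = 565.
From the demand curve, Q* = 715.75 - 0.75(565) = 292.
Supply choke price (Qs = 0): P = 273. Producer surplus = ½ × (565 - 273) × 292 = 42632.

Producer surplus = 42632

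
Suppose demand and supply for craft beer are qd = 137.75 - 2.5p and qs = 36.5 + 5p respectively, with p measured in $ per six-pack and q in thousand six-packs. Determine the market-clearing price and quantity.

p* = 13.5, q* = 104

The market clears where 137.75 - 2.5p = 36.5 + 5p. Rearranging, 7.5p = 101.25, hence p* = 13.5.
Then q* = 137.75 - 2.5(13.5) = 104.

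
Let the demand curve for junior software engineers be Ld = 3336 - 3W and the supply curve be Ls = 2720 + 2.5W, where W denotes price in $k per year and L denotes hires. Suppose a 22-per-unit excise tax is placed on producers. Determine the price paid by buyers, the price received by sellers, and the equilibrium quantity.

W_b = 122, W_s = 100, L = 2970

The tax drives a wedge W_b - W_s = 22. Substituting W_s = W_b - 22 into supply: Ls = 2665 + 2.5W_b.
Set Ld = Ls: 3336 - 3W_b = 2665 + 2.5W_b, so 671 = 5.5W_b and W_b = 122.
Then W_s = 122 - 22 = 100 and L = 3336 - 3(122) = 2970.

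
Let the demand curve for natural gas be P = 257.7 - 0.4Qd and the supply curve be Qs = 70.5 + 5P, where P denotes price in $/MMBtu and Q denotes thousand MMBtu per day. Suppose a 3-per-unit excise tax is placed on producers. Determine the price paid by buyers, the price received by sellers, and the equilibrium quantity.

P_b = 78.5, P_s = 75.5, Q = 448

Inverting to quantity form: Qd = 644.25 - 2.5P.
With a tax of 3 on producers, they supply based on the net price P_s = P_b - 3, so Qs = 55.5 + 5P_b.
Set Qd = Qs: 644.25 - 2.5P_b = 55.5 + 5P_b, so 588.75 = 7.5P_b and P_b = 78.5.
Then P_s = 78.5 - 3 = 75.5 and Q = 644.25 - 2.5(78.5) = 448.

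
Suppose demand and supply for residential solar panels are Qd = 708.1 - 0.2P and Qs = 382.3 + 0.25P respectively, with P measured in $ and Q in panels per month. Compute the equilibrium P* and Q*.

P* = 724, Q* = 563.3

Equating demand and supply, 708.1 - 0.2P = 382.3 + 0.25P gives 0.45P = 325.8, so P* = 724.
Substitute back: Q* = 708.1 - 0.2(724) = 563.3.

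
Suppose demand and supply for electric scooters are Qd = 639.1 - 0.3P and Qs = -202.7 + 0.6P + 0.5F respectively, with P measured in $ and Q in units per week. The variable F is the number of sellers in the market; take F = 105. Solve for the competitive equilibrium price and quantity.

With F = 105, supply is Qs = -150.2 + 0.6P.
Set Qd = Qs: 639.1 - 0.3P = -150.2 + 0.6P, so 789.3 = 0.9P and P* = 877.
Substitute back: Q* = 639.1 - 0.3(877) = 376.

P* = 877, Q* = 376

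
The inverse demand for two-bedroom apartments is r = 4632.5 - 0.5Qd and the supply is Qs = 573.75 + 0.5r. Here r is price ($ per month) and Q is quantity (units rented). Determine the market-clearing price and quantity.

Inverting to quantity form: Qd = 9265 - 2r.
The market clears where 9265 - 2r = 573.75 + 0.5r. Rearranging, 2.5r = 8691.25, hence r* = 3476.5.
Substitute back: Q* = 9265 - 2(3476.5) = 2312.

r* = 3476.5, Q* = 2312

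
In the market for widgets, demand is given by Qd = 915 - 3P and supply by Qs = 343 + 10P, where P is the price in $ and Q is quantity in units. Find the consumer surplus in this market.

Consumer surplus = 102181.5

Set Qd = Qs: 915 - 3P = 343 + 10P, so 572 = 13P and P* = 44.
Substitute back: Q* = 915 - 3(44) = 783.
Demand choke price (Qd = 0): P = 915/3 = 305. Consumer surplus = ½ × (305 - 44) × 783 = 102181.5.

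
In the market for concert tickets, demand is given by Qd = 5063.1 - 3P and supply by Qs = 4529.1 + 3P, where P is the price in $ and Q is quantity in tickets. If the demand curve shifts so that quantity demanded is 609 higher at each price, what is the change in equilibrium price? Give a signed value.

Equating demand and supply, 5063.1 - 3P = 4529.1 + 3P gives 6P = 534, so P* = 89.
Plugging P* into demand: Q* = 5063.1 - 3(89) = 4796.1.
After the shift, demand is Qd = 5672.1 - 3P.
New equilibrium: 1143 = 6P, so P = 190.5 and Q = 5100.6.
ΔP = 190.5 - 89 = 101.5.

ΔP = 101.5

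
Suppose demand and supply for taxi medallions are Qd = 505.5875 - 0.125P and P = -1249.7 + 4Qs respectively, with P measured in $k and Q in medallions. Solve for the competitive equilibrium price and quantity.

P* = 515.1, Q* = 441.2

Solving each curve for Q: Qs = 312.425 + 0.25P.
The market clears where 505.5875 - 0.125P = 312.425 + 0.25P. Rearranging, 0.375P = 193.1625, hence P* = 515.1.
Substitute back: Q* = 505.5875 - 0.125(515.1) = 441.2.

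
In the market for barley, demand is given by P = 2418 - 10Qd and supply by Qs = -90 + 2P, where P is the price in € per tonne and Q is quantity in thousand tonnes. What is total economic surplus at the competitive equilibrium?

Rewriting in direct form: Qd = 241.8 - 0.1P.
Equating demand and supply, 241.8 - 0.1P = -90 + 2P gives 2.1P = 331.8, so P* = 158.
From the demand curve, Q* = 241.8 - 0.1(158) = 226.
Demand choke price = 2418; supply choke price = 45. CS = ½(2418 - 158)(226) = 255380; PS = ½(158 - 45)(226) = 12769. Total surplus = 268149.

Total surplus = 268149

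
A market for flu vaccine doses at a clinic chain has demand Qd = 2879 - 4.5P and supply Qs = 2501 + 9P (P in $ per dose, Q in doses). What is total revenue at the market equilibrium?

The market clears where 2879 - 4.5P = 2501 + 9P. Rearranging, 13.5P = 378, hence P* = 28.
Substitute back: Q* = 2879 - 4.5(28) = 2753.
Total revenue = P* × Q* = 28 × 2753 = 77084.

Total revenue = 77084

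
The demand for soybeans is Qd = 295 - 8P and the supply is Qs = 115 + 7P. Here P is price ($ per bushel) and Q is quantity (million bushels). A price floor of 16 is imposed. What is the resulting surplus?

With P fixed at 16, quantity demanded is 167 and quantity supplied is 227.
Surplus = Qs - Qd = 227 - 167 = 60.

Surplus = 60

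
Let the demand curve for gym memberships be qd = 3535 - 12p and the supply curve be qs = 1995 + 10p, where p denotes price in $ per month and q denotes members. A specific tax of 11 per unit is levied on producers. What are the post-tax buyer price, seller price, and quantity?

p_b = 75, p_s = 64, q = 2635

With a tax of 11 on producers, they supply based on the net price p_s = p_b - 11, so qs = 1885 + 10p_b.
Equate demand and the shifted supply: 3535 - 12p_b = 1885 + 10p_b, giving 22p_b = 1650, so p_b = 75.
Then p_s = 75 - 11 = 64 and q = 3535 - 12(75) = 2635.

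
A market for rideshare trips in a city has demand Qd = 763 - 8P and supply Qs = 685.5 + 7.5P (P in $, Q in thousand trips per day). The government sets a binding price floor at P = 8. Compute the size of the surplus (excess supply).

Evaluating both curves at the floor price 8 gives Qd = 699, Qs = 745.5.
Surplus = Qs - Qd = 745.5 - 699 = 46.5.

Surplus = 46.5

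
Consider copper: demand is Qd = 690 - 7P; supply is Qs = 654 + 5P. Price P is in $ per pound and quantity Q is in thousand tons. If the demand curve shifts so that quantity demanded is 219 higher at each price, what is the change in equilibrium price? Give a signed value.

ΔP = 18.25

The market clears where 690 - 7P = 654 + 5P. Rearranging, 12P = 36, hence P* = 3.
Plugging P* into demand: Q* = 690 - 7(3) = 669.
After the shift, demand is Qd = 909 - 7P.
Re-solving, 12P = 255 gives P = 21.25 and Q = 760.25.
ΔP = 21.25 - 3 = 18.25.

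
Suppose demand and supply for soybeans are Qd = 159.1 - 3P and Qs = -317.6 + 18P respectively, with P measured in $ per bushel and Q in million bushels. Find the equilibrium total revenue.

Total revenue = 2065.7

At equilibrium Qd = Qs, so 159.1 - 3P = -317.6 + 18P; collecting terms, 476.7 = 21P and P* = 22.7.
Plugging P* into demand: Q* = 159.1 - 3(22.7) = 91.
Total revenue = P* × Q* = 22.7 × 91 = 2065.7.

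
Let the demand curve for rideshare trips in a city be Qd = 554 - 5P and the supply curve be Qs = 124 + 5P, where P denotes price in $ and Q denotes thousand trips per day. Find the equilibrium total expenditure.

The market clears where 554 - 5P = 124 + 5P. Rearranging, 10P = 430, hence P* = 43.
Then Q* = 554 - 5(43) = 339.
Total expenditure = P* × Q* = 43 × 339 = 14577.

Total expenditure = 14577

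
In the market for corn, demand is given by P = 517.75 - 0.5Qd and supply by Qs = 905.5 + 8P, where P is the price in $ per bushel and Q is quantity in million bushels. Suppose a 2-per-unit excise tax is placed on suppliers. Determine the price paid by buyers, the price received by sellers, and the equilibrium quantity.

In direct form, Qd = 1035.5 - 2P.
With a tax of 2 on suppliers, they supply based on the net price P_s = P_b - 2, so Qs = 889.5 + 8P_b.
Market clearing requires 1035.5 - 2P_b = 889.5 + 8P_b; hence 146 = 10P_b and P_b = 14.6.
Then P_s = 14.6 - 2 = 12.6 and Q = 1035.5 - 2(14.6) = 1006.3.

P_b = 14.6, P_s = 12.6, Q = 1006.3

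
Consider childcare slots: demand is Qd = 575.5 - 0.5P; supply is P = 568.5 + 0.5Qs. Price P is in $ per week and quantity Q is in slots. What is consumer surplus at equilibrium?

Rewriting in direct form: Qs = -1137 + 2P.
Equating demand and supply, 575.5 - 0.5P = -1137 + 2P gives 2.5P = 1712.5, so P* = 685.
Plugging P* into demand: Q* = 575.5 - 0.5(685) = 233.
Demand choke price (Qd = 0): P = 575.5/0.5 = 1151. Consumer surplus = ½ × (1151 - 685) × 233 = 54289.

Consumer surplus = 54289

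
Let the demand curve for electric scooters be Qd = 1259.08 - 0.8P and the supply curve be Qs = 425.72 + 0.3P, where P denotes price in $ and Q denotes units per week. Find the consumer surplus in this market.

At equilibrium Qd = Qs, so 1259.08 - 0.8P = 425.72 + 0.3P; collecting terms, 833.36 = 1.1P and P* = 757.6.
Substitute back: Q* = 1259.08 - 0.8(757.6) = 653.
Demand choke price (Qd = 0): P = 1259.08/0.8 = 1573.85. Consumer surplus = ½ × (1573.85 - 757.6) × 653 = 266505.625.

Consumer surplus = 266505.625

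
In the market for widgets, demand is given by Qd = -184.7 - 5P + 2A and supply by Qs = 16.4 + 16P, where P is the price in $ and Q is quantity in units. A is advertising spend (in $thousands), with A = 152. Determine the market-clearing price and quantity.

P* = 4.9, Q* = 94.8

With A = 152, demand is Qd = 119.3 - 5P.
Set Qd = Qs: 119.3 - 5P = 16.4 + 16P, so 102.9 = 21P and P* = 4.9.
Plugging P* into demand: Q* = 119.3 - 5(4.9) = 94.8.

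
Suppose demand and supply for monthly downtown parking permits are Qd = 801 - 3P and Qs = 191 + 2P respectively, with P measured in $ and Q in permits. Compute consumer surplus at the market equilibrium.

Consumer surplus = 31537.5

The market clears where 801 - 3P = 191 + 2P. Rearranging, 5P = 610, hence P* = 122.
From the demand curve, Q* = 801 - 3(122) = 435.
Demand choke price (Qd = 0): P = 801/3 = 267. Consumer surplus = ½ × (267 - 122) × 435 = 31537.5.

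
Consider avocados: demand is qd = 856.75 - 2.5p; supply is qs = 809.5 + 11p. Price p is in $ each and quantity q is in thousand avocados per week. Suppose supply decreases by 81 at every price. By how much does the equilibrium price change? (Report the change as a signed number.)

Δp = 6

Set qd = qs: 856.75 - 2.5p = 809.5 + 11p, so 47.25 = 13.5p and p* = 3.5.
Substitute back: q* = 856.75 - 2.5(3.5) = 848.
After the shift, supply is qs = 728.5 + 11p.
Re-solving, 13.5p = 128.25 gives p = 9.5 and q = 833.
Δp = 9.5 - 3.5 = 6.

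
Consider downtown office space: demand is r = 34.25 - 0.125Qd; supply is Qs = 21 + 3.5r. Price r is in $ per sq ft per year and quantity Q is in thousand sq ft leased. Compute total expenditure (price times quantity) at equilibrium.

Total expenditure = 2156

Solving each curve for Q: Qd = 274 - 8r.
Set Qd = Qs: 274 - 8r = 21 + 3.5r, so 253 = 11.5r and r* = 22.
Substitute back: Q* = 274 - 8(22) = 98.
Total expenditure = r* × Q* = 22 × 98 = 2156.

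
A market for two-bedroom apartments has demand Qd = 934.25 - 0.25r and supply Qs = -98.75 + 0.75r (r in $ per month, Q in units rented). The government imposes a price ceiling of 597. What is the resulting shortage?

With r fixed at 597, quantity demanded is 785 and quantity supplied is 349.
Shortage = Qd - Qs = 785 - 349 = 436.

Shortage = 436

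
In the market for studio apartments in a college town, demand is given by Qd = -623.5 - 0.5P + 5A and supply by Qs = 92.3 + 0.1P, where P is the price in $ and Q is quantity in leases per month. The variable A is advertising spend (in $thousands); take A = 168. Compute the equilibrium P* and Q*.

With A = 168, demand is Qd = 216.5 - 0.5P.
Equating demand and supply, 216.5 - 0.5P = 92.3 + 0.1P gives 0.6P = 124.2, so P* = 207.
Substitute back: Q* = 216.5 - 0.5(207) = 113.

P* = 207, Q* = 113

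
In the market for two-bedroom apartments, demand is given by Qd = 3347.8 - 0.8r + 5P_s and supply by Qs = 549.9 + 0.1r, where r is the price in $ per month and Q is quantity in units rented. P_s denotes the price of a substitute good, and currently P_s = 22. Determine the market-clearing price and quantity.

With P_s = 22, demand is Qd = 3457.8 - 0.8r.
At equilibrium Qd = Qs, so 3457.8 - 0.8r = 549.9 + 0.1r; collecting terms, 2907.9 = 0.9r and r* = 3231.
From the demand curve, Q* = 3457.8 - 0.8(3231) = 873.

r* = 3231, Q* = 873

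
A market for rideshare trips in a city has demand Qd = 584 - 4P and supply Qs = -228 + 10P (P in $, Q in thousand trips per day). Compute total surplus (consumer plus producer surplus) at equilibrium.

At equilibrium Qd = Qs, so 584 - 4P = -228 + 10P; collecting terms, 812 = 14P and P* = 58.
From the demand curve, Q* = 584 - 4(58) = 352.
Demand choke price = 146; supply choke price = 22.8. CS = ½(146 - 58)(352) = 15488; PS = ½(58 - 22.8)(352) = 6195.2. Total surplus = 21683.2.

Total surplus = 21683.2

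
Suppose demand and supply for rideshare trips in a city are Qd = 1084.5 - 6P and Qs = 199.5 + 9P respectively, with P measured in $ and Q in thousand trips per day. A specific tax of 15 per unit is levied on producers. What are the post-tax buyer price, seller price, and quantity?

P_b = 68, P_s = 53, Q = 676.5

With a tax of 15 on producers, they supply based on the net price P_s = P_b - 15, so Qs = 64.5 + 9P_b.
Equate demand and the shifted supply: 1084.5 - 6P_b = 64.5 + 9P_b, giving 15P_b = 1020, so P_b = 68.
Then P_s = 68 - 15 = 53 and Q = 1084.5 - 6(68) = 676.5.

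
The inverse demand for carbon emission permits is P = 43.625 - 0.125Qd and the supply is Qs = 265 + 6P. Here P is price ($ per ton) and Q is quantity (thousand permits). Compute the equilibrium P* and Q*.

Solving each curve for Q: Qd = 349 - 8P.
Equating demand and supply, 349 - 8P = 265 + 6P gives 14P = 84, so P* = 6.
Then Q* = 349 - 8(6) = 301.

P* = 6, Q* = 301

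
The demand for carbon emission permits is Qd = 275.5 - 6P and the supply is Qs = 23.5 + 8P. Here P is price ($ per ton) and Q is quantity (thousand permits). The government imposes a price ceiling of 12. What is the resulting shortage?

Shortage = 84

At P = 12: Qd = 203.5 and Qs = 119.5.
Shortage = Qd - Qs = 203.5 - 119.5 = 84.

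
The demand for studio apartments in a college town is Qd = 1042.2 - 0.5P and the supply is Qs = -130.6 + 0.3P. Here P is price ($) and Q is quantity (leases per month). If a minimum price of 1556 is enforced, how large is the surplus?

Surplus = 72

With P fixed at 1556, quantity demanded is 264.2 and quantity supplied is 336.2.
Surplus = Qs - Qd = 336.2 - 264.2 = 72.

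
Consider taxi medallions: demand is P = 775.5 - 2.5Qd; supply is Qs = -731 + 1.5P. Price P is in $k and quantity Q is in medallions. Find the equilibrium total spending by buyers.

Total spending by buyers = 49868

Solving each curve for Q: Qd = 310.2 - 0.4P.
Set Qd = Qs: 310.2 - 0.4P = -731 + 1.5P, so 1041.2 = 1.9P and P* = 548.
Then Q* = 310.2 - 0.4(548) = 91.
Total spending by buyers = P* × Q* = 548 × 91 = 49868.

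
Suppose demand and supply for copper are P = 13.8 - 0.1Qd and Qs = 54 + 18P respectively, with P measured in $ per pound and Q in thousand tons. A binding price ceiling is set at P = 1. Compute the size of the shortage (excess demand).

Shortage = 56

Rewriting in direct form: Qd = 138 - 10P.
At P = 1: Qd = 128 and Qs = 72.
Shortage = Qd - Qs = 128 - 72 = 56.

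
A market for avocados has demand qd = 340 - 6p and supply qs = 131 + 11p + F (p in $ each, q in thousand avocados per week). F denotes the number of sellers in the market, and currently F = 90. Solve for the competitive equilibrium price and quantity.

p* = 7, q* = 298

With F = 90, supply is qs = 221 + 11p.
Equating demand and supply, 340 - 6p = 221 + 11p gives 17p = 119, so p* = 7.
From the demand curve, q* = 340 - 6(7) = 298.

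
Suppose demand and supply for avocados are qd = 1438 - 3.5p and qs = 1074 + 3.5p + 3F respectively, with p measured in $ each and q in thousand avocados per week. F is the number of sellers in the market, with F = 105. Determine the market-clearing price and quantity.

With F = 105, supply is qs = 1389 + 3.5p.
The market clears where 1438 - 3.5p = 1389 + 3.5p. Rearranging, 7p = 49, hence p* = 7.
Plugging p* into demand: q* = 1438 - 3.5(7) = 1413.5.

p* = 7, q* = 1413.5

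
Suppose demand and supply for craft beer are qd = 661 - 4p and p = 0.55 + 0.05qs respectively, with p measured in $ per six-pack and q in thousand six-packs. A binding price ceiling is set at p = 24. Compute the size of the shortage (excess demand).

Shortage = 96

Rewriting in direct form: qs = -11 + 20p.
Evaluating both curves at the ceiling price 24 gives qd = 565, qs = 469.
Shortage = qd - qs = 565 - 469 = 96.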